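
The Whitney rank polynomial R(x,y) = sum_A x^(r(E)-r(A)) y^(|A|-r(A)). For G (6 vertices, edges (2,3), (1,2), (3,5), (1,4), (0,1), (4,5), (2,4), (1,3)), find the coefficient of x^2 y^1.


R(x,y) = sum over A in 2^E of x^(r(E)-r(A)) * y^(|A|-r(A)).
G has 6 vertices, 8 edges. r(E) = 5.
Enumerate all 2^8 = 256 subsets.
Count subsets with r(E)-r(A)=2 and |A|-r(A)=1: 13.

13


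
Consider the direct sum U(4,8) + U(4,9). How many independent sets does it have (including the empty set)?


For a direct sum, |I(M1+M2)| = |I(M1)| * |I(M2)|.
|I(U(4,8))| = sum C(8,k) for k=0..4 = 163.
|I(U(4,9))| = sum C(9,k) for k=0..4 = 256.
Total = 163 * 256 = 41728.

41728


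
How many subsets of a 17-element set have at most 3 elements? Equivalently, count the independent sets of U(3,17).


Independent sets of U(3,17) are all subsets of size <= 3.
Count = (17 choose 0) + (17 choose 1) + (17 choose 2) + (17 choose 3)
     = 1 + 17 + 136 + 680
     = 834.

834


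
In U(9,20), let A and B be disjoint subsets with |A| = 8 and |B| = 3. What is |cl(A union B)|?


|A union B| = 8 + 3 = 11 (disjoint).
In U(9,20), cl(S) = S if |S| < 9, else cl(S) = E.
Since 11 >= 9, cl(A union B) = E.
|cl(A union B)| = 20.

20


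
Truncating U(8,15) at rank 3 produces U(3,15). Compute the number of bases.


Truncating U(8,15) to rank 3 gives U(3,15).
Bases of U(3,15) are all 3-element subsets of 15 elements.
Number of bases = C(15,3) = (15 * 14 * 13) / (1 * 2 * 3) = 455.

455


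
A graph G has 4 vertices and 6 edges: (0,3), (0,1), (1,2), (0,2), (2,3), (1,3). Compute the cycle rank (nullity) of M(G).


Cycle rank (nullity) = |E| - r(M) = |E| - (|V| - c).
|E| = 6, |V| = 4, c = 1.
Nullity = 6 - (4 - 1) = 6 - 3 = 3.

3


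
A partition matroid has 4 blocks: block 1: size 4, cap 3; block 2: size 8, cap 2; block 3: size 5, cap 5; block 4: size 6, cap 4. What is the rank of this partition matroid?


Rank of a partition matroid = sum of min(|Si|, ci) for each block.
= min(4,3) + min(8,2) + min(5,5) + min(6,4)
= 3 + 2 + 5 + 4
= 14.

14


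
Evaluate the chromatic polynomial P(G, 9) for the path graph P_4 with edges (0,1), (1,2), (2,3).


P(P_4, k) = k * (k-1)^(3).
P(9) = 9 * 8^3 = 9 * 512 = 4608.

4608


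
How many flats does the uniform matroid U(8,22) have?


Flats of U(8,22): every subset of size < 8 is a flat, plus E itself.
Count = (22 choose 0) + (22 choose 1) + (22 choose 2) + (22 choose 3) + (22 choose 4) + (22 choose 5) + (22 choose 6) + (22 choose 7) + 1
     = 1 + 22 + 231 + 1540 + 7315 + 26334 + 74613 + 170544 + 1
     = 280601.

280601


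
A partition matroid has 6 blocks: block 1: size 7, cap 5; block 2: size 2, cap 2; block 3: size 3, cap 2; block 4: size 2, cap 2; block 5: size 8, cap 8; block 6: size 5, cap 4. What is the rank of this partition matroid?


Rank of a partition matroid = sum of min(|Si|, ci) for each block.
= min(7,5) + min(2,2) + min(3,2) + min(2,2) + min(8,8) + min(5,4)
= 5 + 2 + 2 + 2 + 8 + 4
= 23.

23


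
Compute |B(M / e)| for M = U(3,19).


Contracting e from U(3,19) gives U(2,18).
Bases of U(2,18) = C(18,2) = (18 * 17) / (1 * 2) = 153.

153


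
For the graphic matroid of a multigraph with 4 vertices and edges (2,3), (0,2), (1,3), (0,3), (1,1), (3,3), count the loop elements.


In a graphic matroid, a loop is a self-loop edge (u,u) with rank 0.
Examining all 6 edges for self-loops...
Self-loops found: (1,1), (3,3)
Number of loops = 2.

2


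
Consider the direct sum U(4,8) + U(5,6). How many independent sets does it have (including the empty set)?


For a direct sum, |I(M1+M2)| = |I(M1)| * |I(M2)|.
|I(U(4,8))| = sum C(8,k) for k=0..4 = 163.
|I(U(5,6))| = sum C(6,k) for k=0..5 = 63.
Total = 163 * 63 = 10269.

10269


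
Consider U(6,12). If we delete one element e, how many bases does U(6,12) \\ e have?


Deleting e from U(6,12) gives U(6,11) since n > r.
Bases of U(6,11) = C(11,6) = 462.

462


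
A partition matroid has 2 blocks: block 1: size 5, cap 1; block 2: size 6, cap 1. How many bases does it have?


A basis picks exactly ci elements from block i.
Number of bases = product of C(|Si|, ci).
= C(5,1) * C(6,1)
= 5 * 6
= 30.

30


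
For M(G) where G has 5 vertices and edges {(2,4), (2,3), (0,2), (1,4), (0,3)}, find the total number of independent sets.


An independent set in a graphic matroid is an acyclic edge subset.
G has 5 vertices and 5 edges.
Enumerate all 2^5 = 32 subsets, checking for acyclicity.
Total independent sets = 28.

28


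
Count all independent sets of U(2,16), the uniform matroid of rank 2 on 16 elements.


Independent sets of U(2,16) are all subsets of size <= 2.
Count = C(16,0) + C(16,1) + C(16,2)
     = 1 + 16 + 120
     = 137.

137


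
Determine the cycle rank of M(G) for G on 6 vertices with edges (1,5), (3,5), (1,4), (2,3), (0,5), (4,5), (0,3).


Cycle rank (nullity) = |E| - r(M) = |E| - (|V| - c).
|E| = 7, |V| = 6, c = 1.
Nullity = 7 - (6 - 1) = 7 - 5 = 2.

2


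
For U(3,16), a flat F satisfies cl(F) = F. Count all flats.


Flats of U(3,16): every subset of size < 3 is a flat, plus E itself.
Count = (16 choose 0) + (16 choose 1) + (16 choose 2) + 1
     = 1 + 16 + 120 + 1
     = 138.

138


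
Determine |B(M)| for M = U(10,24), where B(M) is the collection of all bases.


Bases of U(10,24) are all 10-element subsets of the 24-element ground set.
Number of bases = C(24,10).
C(24,10) = 1961256.

1961256


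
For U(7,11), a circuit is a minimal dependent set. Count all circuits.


In U(7,11), circuits are the (8)-element subsets.
Any set of 8 elements is dependent, and removing any one element gives
an independent set of size 7, so it is a minimal dependent set.
Number of circuits = C(11,8) = 165.

165


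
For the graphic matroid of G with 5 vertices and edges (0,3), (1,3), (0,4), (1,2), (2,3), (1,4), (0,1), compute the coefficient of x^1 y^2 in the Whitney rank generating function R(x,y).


R(x,y) = sum over A in 2^E of x^(r(E)-r(A)) * y^(|A|-r(A)).
G has 5 vertices, 7 edges. r(E) = 4.
Enumerate all 2^7 = 128 subsets.
Count subsets with r(E)-r(A)=1 and |A|-r(A)=2: 2.

2


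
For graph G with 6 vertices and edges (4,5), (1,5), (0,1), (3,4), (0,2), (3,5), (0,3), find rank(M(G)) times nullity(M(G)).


r(M) = |V| - c = 6 - 1 = 5.
nullity = |E| - r(M) = 7 - 5 = 2.
Product = 5 * 2 = 10.

10


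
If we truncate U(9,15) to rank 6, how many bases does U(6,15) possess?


Truncating U(9,15) to rank 6 gives U(6,15).
Bases of U(6,15) are all 6-element subsets of 15 elements.
Number of bases = C(15,6) = 5005.

5005


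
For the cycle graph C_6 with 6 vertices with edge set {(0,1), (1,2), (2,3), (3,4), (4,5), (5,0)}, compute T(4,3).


T(C_6; x,y) = x + x^2 + ... + x^(5) + y.
T(4,3) = 4^1 + 4^2 + 4^3 + 4^4 + 4^5 + 3
= 4 + 16 + 64 + 256 + 1024 + 3
= 1367.

1367


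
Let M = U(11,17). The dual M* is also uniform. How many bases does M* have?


The dual of U(r,n) is U(n-r, n) = U(6,17).
Bases of U(6,17) are all (6)-element subsets.
|B(M*)| = C(17,6) = 12376.

12376


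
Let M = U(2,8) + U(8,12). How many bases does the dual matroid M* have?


(M1+M2)* = M1* + M2*.
M1* = U(6,8), bases: C(8,6) = 28.
M2* = U(4,12), bases: C(12,4) = 495.
|B(M*)| = 28 * 495 = 13860.

13860


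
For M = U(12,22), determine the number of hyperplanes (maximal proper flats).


Hyperplanes of U(12,22) are flats of rank 11.
In a uniform matroid, these are exactly the (11)-element subsets.
Count = (22 choose 11) = 705432.

705432


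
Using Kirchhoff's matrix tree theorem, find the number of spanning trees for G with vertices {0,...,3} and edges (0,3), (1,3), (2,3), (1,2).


By Kirchhoff's matrix tree theorem, the number of spanning trees equals
the determinant of any cofactor of the Laplacian matrix L.
G has 4 vertices and 4 edges.
Computing the (3 x 3) cofactor determinant gives 3.

3


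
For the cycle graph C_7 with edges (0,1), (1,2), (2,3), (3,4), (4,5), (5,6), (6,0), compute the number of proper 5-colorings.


P(C_7, k) = (k-1)^7 + (-1)^7*(k-1).
P(5) = (4)^7 - 4
= 16384 - 4 = 16380.

16380


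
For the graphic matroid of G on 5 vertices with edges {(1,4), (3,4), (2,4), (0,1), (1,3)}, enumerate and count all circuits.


A circuit in a graphic matroid = edge set of a simple cycle.
G has 5 vertices and 5 edges.
Enumerating all minimal edge subsets forming cycles...
Total circuits found: 1.

1


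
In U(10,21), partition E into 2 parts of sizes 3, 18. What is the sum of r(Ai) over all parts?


r(Ai) = min(|Ai|, 10) for each part.
Sum = min(3,10) + min(18,10)
    = 3 + 10
    = 13.

13


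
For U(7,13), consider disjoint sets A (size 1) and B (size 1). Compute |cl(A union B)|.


|A union B| = 1 + 1 = 2 (disjoint).
In U(7,13), cl(S) = S if |S| < 7, else cl(S) = E.
Since 2 < 7, cl(A union B) = A union B.
|cl(A union B)| = 2.

2


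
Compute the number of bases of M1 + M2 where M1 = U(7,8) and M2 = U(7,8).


Bases of a direct sum M1 + M2: |B| = |B(M1)| * |B(M2)|.
|B(U(7,8))| = C(8,7) = 8.
|B(U(7,8))| = C(8,7) = 8.
Total bases = 8 * 8 = 64.

64


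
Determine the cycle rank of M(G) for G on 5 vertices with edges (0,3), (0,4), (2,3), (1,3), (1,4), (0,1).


Cycle rank (nullity) = |E| - r(M) = |E| - (|V| - c).
|E| = 6, |V| = 5, c = 1.
Nullity = 6 - (5 - 1) = 6 - 4 = 2.

2


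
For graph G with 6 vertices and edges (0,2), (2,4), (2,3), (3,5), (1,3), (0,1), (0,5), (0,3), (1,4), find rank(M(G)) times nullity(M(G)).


r(M) = |V| - c = 6 - 1 = 5.
nullity = |E| - r(M) = 9 - 5 = 4.
Product = 5 * 4 = 20.

20


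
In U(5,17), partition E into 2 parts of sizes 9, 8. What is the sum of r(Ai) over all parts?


r(Ai) = min(|Ai|, 5) for each part.
Sum = min(9,5) + min(8,5)
    = 5 + 5
    = 10.

10


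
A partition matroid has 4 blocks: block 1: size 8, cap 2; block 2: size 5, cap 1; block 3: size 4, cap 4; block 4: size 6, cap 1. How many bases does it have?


A basis picks exactly ci elements from block i.
Number of bases = product of C(|Si|, ci).
= C(8,2) * C(5,1) * C(4,4) * C(6,1)
= 28 * 5 * 1 * 6
= 840.

840


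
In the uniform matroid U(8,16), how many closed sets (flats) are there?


Flats of U(8,16): every subset of size < 8 is a flat, plus E itself.
Count = C(16,0) + C(16,1) + C(16,2) + C(16,3) + C(16,4) + C(16,5) + C(16,6) + C(16,7) + 1
     = 1 + 16 + 120 + 560 + 1820 + 4368 + 8008 + 11440 + 1
     = 26334.

26334


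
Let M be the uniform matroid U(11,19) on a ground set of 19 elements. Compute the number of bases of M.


Bases of U(11,19) are all 11-element subsets of the 19-element ground set.
Number of bases = C(19,11).
(19 choose 11) = 75582.

75582


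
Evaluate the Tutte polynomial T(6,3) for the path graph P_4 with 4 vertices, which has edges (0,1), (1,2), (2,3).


A path on 4 vertices is a tree with 3 edges.
T(x,y) = x^(3) for any tree.
T(6,3) = 6^3 = 216.

216


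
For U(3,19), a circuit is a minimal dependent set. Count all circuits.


In U(3,19), circuits are the (4)-element subsets.
Any set of 4 elements is dependent, and removing any one element gives
an independent set of size 3, so it is a minimal dependent set.
Number of circuits = C(19,4) = (19 * 18 * 17 * 16) / (1 * 2 * 3 * 4) = 3876.

3876


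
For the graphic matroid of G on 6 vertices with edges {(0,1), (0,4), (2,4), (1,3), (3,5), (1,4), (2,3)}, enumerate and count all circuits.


A circuit in a graphic matroid = edge set of a simple cycle.
G has 6 vertices and 7 edges.
Enumerating all minimal edge subsets forming cycles...
Total circuits found: 3.

3


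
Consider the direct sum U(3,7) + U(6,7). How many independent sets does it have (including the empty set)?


For a direct sum, |I(M1+M2)| = |I(M1)| * |I(M2)|.
|I(U(3,7))| = sum C(7,k) for k=0..3 = 64.
|I(U(6,7))| = sum C(7,k) for k=0..6 = 127.
Total = 64 * 127 = 8128.

8128


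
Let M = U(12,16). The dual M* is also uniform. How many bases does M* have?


The dual of U(r,n) is U(n-r, n) = U(4,16).
Bases of U(4,16) are all (4)-element subsets.
|B(M*)| = C(16,4) = 16! / (4! * 12!) = 1820.

1820


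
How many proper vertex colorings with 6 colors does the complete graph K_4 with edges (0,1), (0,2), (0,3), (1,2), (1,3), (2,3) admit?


P(K_4, k) = k(k-1)(k-2)...(k-3).
P(6) = (6) * (5) * (4) * (3) = 360.

360


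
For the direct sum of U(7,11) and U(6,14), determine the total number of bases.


Bases of a direct sum M1 + M2: |B| = |B(M1)| * |B(M2)|.
|B(U(7,11))| = C(11,7) = 330.
|B(U(6,14))| = C(14,6) = 3003.
Total bases = 330 * 3003 = 990990.

990990


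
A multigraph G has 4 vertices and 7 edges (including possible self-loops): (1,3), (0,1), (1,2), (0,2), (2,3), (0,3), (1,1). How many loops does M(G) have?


In a graphic matroid, a loop is a self-loop edge (u,u) with rank 0.
Examining all 7 edges for self-loops...
Self-loops found: (1,1)
Number of loops = 1.

1


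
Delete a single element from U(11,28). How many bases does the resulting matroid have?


Deleting e from U(11,28) gives U(11,27) since n > r.
Bases of U(11,27) = (27 choose 11) = 13037895.

13037895


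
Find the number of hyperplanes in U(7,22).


Hyperplanes of U(7,22) are flats of rank 6.
In a uniform matroid, these are exactly the (6)-element subsets.
Count = C(22,6) = 74613.

74613


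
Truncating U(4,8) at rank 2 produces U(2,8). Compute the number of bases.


Truncating U(4,8) to rank 2 gives U(2,8).
Bases of U(2,8) are all 2-element subsets of 8 elements.
Number of bases = C(8,2) = 8! / (2! * 6!) = 28.

28


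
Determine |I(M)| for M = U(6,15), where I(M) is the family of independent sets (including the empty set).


Independent sets of U(6,15) are all subsets of size <= 6.
Count = C(15,0) + C(15,1) + C(15,2) + C(15,3) + C(15,4) + C(15,5) + C(15,6)
     = 1 + 15 + 105 + 455 + 1365 + 3003 + 5005
     = 9949.

9949


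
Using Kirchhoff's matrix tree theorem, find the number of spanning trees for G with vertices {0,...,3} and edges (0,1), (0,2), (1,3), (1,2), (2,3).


By Kirchhoff's matrix tree theorem, the number of spanning trees equals
the determinant of any cofactor of the Laplacian matrix L.
G has 4 vertices and 5 edges.
Computing the (3 x 3) cofactor determinant gives 8.

8


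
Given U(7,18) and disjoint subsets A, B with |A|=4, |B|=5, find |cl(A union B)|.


|A union B| = 4 + 5 = 9 (disjoint).
In U(7,18), cl(S) = S if |S| < 7, else cl(S) = E.
Since 9 >= 7, cl(A union B) = E.
|cl(A union B)| = 18.

18


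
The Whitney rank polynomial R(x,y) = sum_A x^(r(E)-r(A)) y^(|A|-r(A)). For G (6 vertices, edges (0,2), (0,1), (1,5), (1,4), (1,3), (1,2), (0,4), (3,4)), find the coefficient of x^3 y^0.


R(x,y) = sum over A in 2^E of x^(r(E)-r(A)) * y^(|A|-r(A)).
G has 6 vertices, 8 edges. r(E) = 5.
Enumerate all 2^8 = 256 subsets.
Count subsets with r(E)-r(A)=3 and |A|-r(A)=0: 28.

28


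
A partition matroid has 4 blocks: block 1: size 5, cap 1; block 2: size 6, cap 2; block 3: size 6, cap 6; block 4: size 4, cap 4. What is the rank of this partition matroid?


Rank of a partition matroid = sum of min(|Si|, ci) for each block.
= min(5,1) + min(6,2) + min(6,6) + min(4,4)
= 1 + 2 + 6 + 4
= 13.

13


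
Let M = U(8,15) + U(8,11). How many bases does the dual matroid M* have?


(M1+M2)* = M1* + M2*.
M1* = U(7,15), bases: C(15,7) = 6435.
M2* = U(3,11), bases: C(11,3) = 165.
|B(M*)| = 6435 * 165 = 1061775.

1061775


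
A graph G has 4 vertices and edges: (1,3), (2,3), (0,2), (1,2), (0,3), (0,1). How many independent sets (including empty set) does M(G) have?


An independent set in a graphic matroid is an acyclic edge subset.
G has 4 vertices and 6 edges.
Enumerate all 2^6 = 64 subsets, checking for acyclicity.
Total independent sets = 38.

38


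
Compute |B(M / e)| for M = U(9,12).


Contracting e from U(9,12) gives U(8,11).
Bases of U(8,11) = C(11,8) = 165.

165


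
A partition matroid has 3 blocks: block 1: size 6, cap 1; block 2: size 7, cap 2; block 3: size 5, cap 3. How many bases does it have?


A basis picks exactly ci elements from block i.
Number of bases = product of C(|Si|, ci).
= C(6,1) * C(7,2) * C(5,3)
= 6 * 21 * 10
= 1260.

1260


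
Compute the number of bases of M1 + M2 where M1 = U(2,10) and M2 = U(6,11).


Bases of a direct sum M1 + M2: |B| = |B(M1)| * |B(M2)|.
|B(U(2,10))| = C(10,2) = 45.
|B(U(6,11))| = C(11,6) = 462.
Total bases = 45 * 462 = 20790.

20790


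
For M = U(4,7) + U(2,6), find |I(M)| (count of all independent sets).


For a direct sum, |I(M1+M2)| = |I(M1)| * |I(M2)|.
|I(U(4,7))| = sum C(7,k) for k=0..4 = 99.
|I(U(2,6))| = sum C(6,k) for k=0..2 = 22.
Total = 99 * 22 = 2178.

2178


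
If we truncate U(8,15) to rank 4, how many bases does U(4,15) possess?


Truncating U(8,15) to rank 4 gives U(4,15).
Bases of U(4,15) are all 4-element subsets of 15 elements.
Number of bases = (15 choose 4) = 1365.

1365


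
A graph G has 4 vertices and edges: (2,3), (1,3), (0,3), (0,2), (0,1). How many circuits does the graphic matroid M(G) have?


A circuit in a graphic matroid = edge set of a simple cycle.
G has 4 vertices and 5 edges.
Enumerating all minimal edge subsets forming cycles...
Total circuits found: 3.

3


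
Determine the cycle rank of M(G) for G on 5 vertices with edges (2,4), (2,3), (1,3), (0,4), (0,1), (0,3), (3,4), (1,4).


Cycle rank (nullity) = |E| - r(M) = |E| - (|V| - c).
|E| = 8, |V| = 5, c = 1.
Nullity = 8 - (5 - 1) = 8 - 4 = 4.

4


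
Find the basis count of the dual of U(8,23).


The dual of U(r,n) is U(n-r, n) = U(15,23).
Bases of U(15,23) are all (15)-element subsets.
|B(M*)| = (23 choose 15) = 490314.

490314


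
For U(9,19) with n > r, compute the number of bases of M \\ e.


Deleting e from U(9,19) gives U(9,18) since n > r.
Bases of U(9,18) = (18 choose 9) = 48620.

48620


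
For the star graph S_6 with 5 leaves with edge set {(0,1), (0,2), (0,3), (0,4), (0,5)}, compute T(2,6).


A star on 6 vertices is a tree with 5 edges.
T(x,y) = x^(5) for any tree.
T(2,6) = 2^5 = 32.

32


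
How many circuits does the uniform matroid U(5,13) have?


In U(5,13), circuits are the (6)-element subsets.
Any set of 6 elements is dependent, and removing any one element gives
an independent set of size 5, so it is a minimal dependent set.
Number of circuits = C(13,6) = 1716.

1716


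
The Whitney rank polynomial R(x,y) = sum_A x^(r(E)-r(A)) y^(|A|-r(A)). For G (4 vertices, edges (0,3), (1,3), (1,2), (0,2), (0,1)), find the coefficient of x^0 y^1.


R(x,y) = sum over A in 2^E of x^(r(E)-r(A)) * y^(|A|-r(A)).
G has 4 vertices, 5 edges. r(E) = 3.
Enumerate all 2^5 = 32 subsets.
Count subsets with r(E)-r(A)=0 and |A|-r(A)=1: 5.

5


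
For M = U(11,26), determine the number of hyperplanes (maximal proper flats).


Hyperplanes of U(11,26) are flats of rank 10.
In a uniform matroid, these are exactly the (10)-element subsets.
Count = C(26,10) = 5311735.

5311735


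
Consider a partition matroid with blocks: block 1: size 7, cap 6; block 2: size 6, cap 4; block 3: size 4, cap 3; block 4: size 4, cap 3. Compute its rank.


Rank of a partition matroid = sum of min(|Si|, ci) for each block.
= min(7,6) + min(6,4) + min(4,3) + min(4,3)
= 6 + 4 + 3 + 3
= 16.

16


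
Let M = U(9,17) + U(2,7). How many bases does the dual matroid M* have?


(M1+M2)* = M1* + M2*.
M1* = U(8,17), bases: C(17,8) = 24310.
M2* = U(5,7), bases: C(7,5) = 21.
|B(M*)| = 24310 * 21 = 510510.

510510


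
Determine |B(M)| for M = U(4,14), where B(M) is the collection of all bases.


Bases of U(4,14) are all 4-element subsets of the 14-element ground set.
Number of bases = C(14,4).
C(14,4) = (14 * 13 * 12 * 11) / (1 * 2 * 3 * 4) = 1001.

1001


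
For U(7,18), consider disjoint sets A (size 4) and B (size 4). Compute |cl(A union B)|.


|A union B| = 4 + 4 = 8 (disjoint).
In U(7,18), cl(S) = S if |S| < 7, else cl(S) = E.
Since 8 >= 7, cl(A union B) = E.
|cl(A union B)| = 18.

18


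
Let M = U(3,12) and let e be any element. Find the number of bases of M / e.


Contracting e from U(3,12) gives U(2,11).
Bases of U(2,11) = C(11,2) = (11 * 10) / (1 * 2) = 55.

55


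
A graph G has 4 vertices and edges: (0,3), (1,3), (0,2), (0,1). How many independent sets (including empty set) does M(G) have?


An independent set in a graphic matroid is an acyclic edge subset.
G has 4 vertices and 4 edges.
Enumerate all 2^4 = 16 subsets, checking for acyclicity.
Total independent sets = 14.

14


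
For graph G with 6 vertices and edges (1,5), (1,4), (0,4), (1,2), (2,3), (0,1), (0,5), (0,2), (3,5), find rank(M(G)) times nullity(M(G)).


r(M) = |V| - c = 6 - 1 = 5.
nullity = |E| - r(M) = 9 - 5 = 4.
Product = 5 * 4 = 20.

20


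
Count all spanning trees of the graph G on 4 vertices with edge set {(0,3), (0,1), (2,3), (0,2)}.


By Kirchhoff's matrix tree theorem, the number of spanning trees equals
the determinant of any cofactor of the Laplacian matrix L.
G has 4 vertices and 4 edges.
Computing the (3 x 3) cofactor determinant gives 3.

3


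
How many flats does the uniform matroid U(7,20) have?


Flats of U(7,20): every subset of size < 7 is a flat, plus E itself.
Count = (20 choose 0) + (20 choose 1) + (20 choose 2) + (20 choose 3) + (20 choose 4) + (20 choose 5) + (20 choose 6) + 1
     = 1 + 20 + 190 + 1140 + 4845 + 15504 + 38760 + 1
     = 60461.

60461


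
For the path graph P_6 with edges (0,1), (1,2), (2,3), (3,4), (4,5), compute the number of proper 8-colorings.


P(P_6, k) = k * (k-1)^(5).
P(8) = 8 * 7^5 = 8 * 16807 = 134456.

134456


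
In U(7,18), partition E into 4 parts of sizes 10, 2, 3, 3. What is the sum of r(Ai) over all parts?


r(Ai) = min(|Ai|, 7) for each part.
Sum = min(10,7) + min(2,7) + min(3,7) + min(3,7)
    = 7 + 2 + 3 + 3
    = 15.

15


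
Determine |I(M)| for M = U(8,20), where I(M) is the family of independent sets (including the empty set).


Independent sets of U(8,20) are all subsets of size <= 8.
Count = (20 choose 0) + (20 choose 1) + (20 choose 2) + (20 choose 3) + (20 choose 4) + (20 choose 5) + (20 choose 6) + (20 choose 7) + (20 choose 8)
     = 1 + 20 + 190 + 1140 + 4845 + 15504 + 38760 + 77520 + 125970
     = 263950.

263950


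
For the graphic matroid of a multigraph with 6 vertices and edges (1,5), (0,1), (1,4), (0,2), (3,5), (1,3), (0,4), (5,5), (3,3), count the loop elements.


In a graphic matroid, a loop is a self-loop edge (u,u) with rank 0.
Examining all 9 edges for self-loops...
Self-loops found: (5,5), (3,3)
Number of loops = 2.

2


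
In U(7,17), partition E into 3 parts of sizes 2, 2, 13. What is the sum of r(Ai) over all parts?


r(Ai) = min(|Ai|, 7) for each part.
Sum = min(2,7) + min(2,7) + min(13,7)
    = 2 + 2 + 7
    = 11.

11


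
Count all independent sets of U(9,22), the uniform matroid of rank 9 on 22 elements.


Independent sets of U(9,22) are all subsets of size <= 9.
Count = (22 choose 0) + (22 choose 1) + (22 choose 2) + (22 choose 3) + (22 choose 4) + (22 choose 5) + (22 choose 6) + (22 choose 7) + (22 choose 8) + (22 choose 9)
     = 1 + 22 + 231 + 1540 + 7315 + 26334 + 74613 + 170544 + 319770 + 497420
     = 1097790.

1097790


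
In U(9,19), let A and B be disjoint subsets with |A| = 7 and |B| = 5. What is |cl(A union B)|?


|A union B| = 7 + 5 = 12 (disjoint).
In U(9,19), cl(S) = S if |S| < 9, else cl(S) = E.
Since 12 >= 9, cl(A union B) = E.
|cl(A union B)| = 19.

19


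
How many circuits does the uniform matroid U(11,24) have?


In U(11,24), circuits are the (12)-element subsets.
Any set of 12 elements is dependent, and removing any one element gives
an independent set of size 11, so it is a minimal dependent set.
Number of circuits = (24 choose 12) = 2704156.

2704156


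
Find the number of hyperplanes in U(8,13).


Hyperplanes of U(8,13) are flats of rank 7.
In a uniform matroid, these are exactly the (7)-element subsets.
Count = C(13,7) = 13! / (7! * 6!) = 1716.

1716


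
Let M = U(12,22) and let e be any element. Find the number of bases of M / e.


Contracting e from U(12,22) gives U(11,21).
Bases of U(11,21) = C(21,11) = 352716.

352716


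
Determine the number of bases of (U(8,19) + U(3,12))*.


(M1+M2)* = M1* + M2*.
M1* = U(11,19), bases: C(19,11) = 75582.
M2* = U(9,12), bases: C(12,9) = 220.
|B(M*)| = 75582 * 220 = 16628040.

16628040


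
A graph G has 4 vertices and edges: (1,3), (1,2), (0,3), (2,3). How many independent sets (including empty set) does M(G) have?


An independent set in a graphic matroid is an acyclic edge subset.
G has 4 vertices and 4 edges.
Enumerate all 2^4 = 16 subsets, checking for acyclicity.
Total independent sets = 14.

14


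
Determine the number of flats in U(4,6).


Flats of U(4,6): every subset of size < 4 is a flat, plus E itself.
Count = (6 choose 0) + (6 choose 1) + (6 choose 2) + (6 choose 3) + 1
     = 1 + 6 + 15 + 20 + 1
     = 43.

43


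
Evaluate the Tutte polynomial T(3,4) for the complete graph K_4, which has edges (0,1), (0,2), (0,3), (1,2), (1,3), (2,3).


T(K_4; x,y) = x^3 + 3x^2 + 4xy + 2x + y^3 + 3y^2 + 2y.
Substituting x=3, y=4:
= 27 + 27 + 48 + 6 + 64 + 48 + 8
= 228.

228


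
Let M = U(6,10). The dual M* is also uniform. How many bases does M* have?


The dual of U(r,n) is U(n-r, n) = U(4,10).
Bases of U(4,10) are all (4)-element subsets.
|B(M*)| = C(10,4) = 10! / (4! * 6!) = 210.

210


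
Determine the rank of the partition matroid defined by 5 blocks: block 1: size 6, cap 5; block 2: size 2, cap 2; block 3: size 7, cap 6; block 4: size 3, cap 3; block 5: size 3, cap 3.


Rank of a partition matroid = sum of min(|Si|, ci) for each block.
= min(6,5) + min(2,2) + min(7,6) + min(3,3) + min(3,3)
= 5 + 2 + 6 + 3 + 3
= 19.

19


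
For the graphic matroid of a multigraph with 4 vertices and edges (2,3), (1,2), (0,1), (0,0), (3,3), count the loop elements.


In a graphic matroid, a loop is a self-loop edge (u,u) with rank 0.
Examining all 5 edges for self-loops...
Self-loops found: (0,0), (3,3)
Number of loops = 2.

2


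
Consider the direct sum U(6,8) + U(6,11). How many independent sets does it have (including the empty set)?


For a direct sum, |I(M1+M2)| = |I(M1)| * |I(M2)|.
|I(U(6,8))| = sum C(8,k) for k=0..6 = 247.
|I(U(6,11))| = sum C(11,k) for k=0..6 = 1486.
Total = 247 * 1486 = 367042.

367042


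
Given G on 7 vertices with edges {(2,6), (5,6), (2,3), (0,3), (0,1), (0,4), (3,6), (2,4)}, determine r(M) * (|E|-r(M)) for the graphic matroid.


r(M) = |V| - c = 7 - 1 = 6.
nullity = |E| - r(M) = 8 - 6 = 2.
Product = 6 * 2 = 12.

12


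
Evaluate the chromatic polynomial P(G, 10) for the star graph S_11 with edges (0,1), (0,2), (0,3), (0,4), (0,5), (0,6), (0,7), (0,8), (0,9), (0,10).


P(tree, k) = k * (k-1)^(10) for any tree on 11 vertices.
P(10) = 10 * 9^10 = 10 * 3486784401 = 34867844010.

34867844010


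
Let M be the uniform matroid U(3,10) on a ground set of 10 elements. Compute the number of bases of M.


Bases of U(3,10) are all 3-element subsets of the 10-element ground set.
Number of bases = C(10,3).
C(10,3) = 10! / (3! * 7!) = 120.

120


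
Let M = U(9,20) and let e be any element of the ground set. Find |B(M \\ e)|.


Deleting e from U(9,20) gives U(9,19) since n > r.
Bases of U(9,19) = (19 choose 9) = 92378.

92378


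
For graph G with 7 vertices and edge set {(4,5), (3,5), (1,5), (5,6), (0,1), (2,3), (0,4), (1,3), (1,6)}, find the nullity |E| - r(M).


Cycle rank (nullity) = |E| - r(M) = |E| - (|V| - c).
|E| = 9, |V| = 7, c = 1.
Nullity = 9 - (7 - 1) = 9 - 6 = 3.

3


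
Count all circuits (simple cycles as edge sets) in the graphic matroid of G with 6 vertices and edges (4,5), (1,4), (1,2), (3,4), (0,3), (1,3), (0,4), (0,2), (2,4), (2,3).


A circuit in a graphic matroid = edge set of a simple cycle.
G has 6 vertices and 10 edges.
Enumerating all minimal edge subsets forming cycles...
Total circuits found: 22.

22


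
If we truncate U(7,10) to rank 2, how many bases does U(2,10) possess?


Truncating U(7,10) to rank 2 gives U(2,10).
Bases of U(2,10) are all 2-element subsets of 10 elements.
Number of bases = C(10,2) = 10! / (2! * 8!) = 45.

45


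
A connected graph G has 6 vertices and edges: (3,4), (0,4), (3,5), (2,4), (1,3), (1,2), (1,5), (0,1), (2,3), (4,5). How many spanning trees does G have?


By Kirchhoff's matrix tree theorem, the number of spanning trees equals
the determinant of any cofactor of the Laplacian matrix L.
G has 6 vertices and 10 edges.
Computing the (5 x 5) cofactor determinant gives 120.

120


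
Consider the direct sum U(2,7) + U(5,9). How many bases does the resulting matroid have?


Bases of a direct sum M1 + M2: |B| = |B(M1)| * |B(M2)|.
|B(U(2,7))| = C(7,2) = 21.
|B(U(5,9))| = C(9,5) = 126.
Total bases = 21 * 126 = 2646.

2646


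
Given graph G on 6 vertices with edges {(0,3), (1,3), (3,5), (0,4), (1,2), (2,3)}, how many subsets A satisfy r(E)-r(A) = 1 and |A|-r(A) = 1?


R(x,y) = sum over A in 2^E of x^(r(E)-r(A)) * y^(|A|-r(A)).
G has 6 vertices, 6 edges. r(E) = 5.
Enumerate all 2^6 = 64 subsets.
Count subsets with r(E)-r(A)=1 and |A|-r(A)=1: 3.

3


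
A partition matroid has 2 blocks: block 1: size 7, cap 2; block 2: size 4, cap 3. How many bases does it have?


A basis picks exactly ci elements from block i.
Number of bases = product of C(|Si|, ci).
= C(7,2) * C(4,3)
= 21 * 4
= 84.

84


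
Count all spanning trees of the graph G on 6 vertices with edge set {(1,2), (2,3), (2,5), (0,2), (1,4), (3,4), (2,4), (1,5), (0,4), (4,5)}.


By Kirchhoff's matrix tree theorem, the number of spanning trees equals
the determinant of any cofactor of the Laplacian matrix L.
G has 6 vertices and 10 edges.
Computing the (5 x 5) cofactor determinant gives 96.

96


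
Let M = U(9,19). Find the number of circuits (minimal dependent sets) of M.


In U(9,19), circuits are the (10)-element subsets.
Any set of 10 elements is dependent, and removing any one element gives
an independent set of size 9, so it is a minimal dependent set.
Number of circuits = (19 choose 10) = 92378.

92378


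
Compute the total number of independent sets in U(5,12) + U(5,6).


For a direct sum, |I(M1+M2)| = |I(M1)| * |I(M2)|.
|I(U(5,12))| = sum C(12,k) for k=0..5 = 1586.
|I(U(5,6))| = sum C(6,k) for k=0..5 = 63.
Total = 1586 * 63 = 99918.

99918


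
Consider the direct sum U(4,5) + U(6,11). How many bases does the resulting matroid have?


Bases of a direct sum M1 + M2: |B| = |B(M1)| * |B(M2)|.
|B(U(4,5))| = C(5,4) = 5.
|B(U(6,11))| = C(11,6) = 462.
Total bases = 5 * 462 = 2310.

2310


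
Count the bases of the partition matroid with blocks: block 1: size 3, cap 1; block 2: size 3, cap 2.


A basis picks exactly ci elements from block i.
Number of bases = product of C(|Si|, ci).
= C(3,1) * C(3,2)
= 3 * 3
= 9.

9


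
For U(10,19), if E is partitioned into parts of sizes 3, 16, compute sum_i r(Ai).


r(Ai) = min(|Ai|, 10) for each part.
Sum = min(3,10) + min(16,10)
    = 3 + 10
    = 13.

13


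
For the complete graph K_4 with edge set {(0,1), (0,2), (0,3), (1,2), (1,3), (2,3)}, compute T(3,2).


T(K_4; x,y) = x^3 + 3x^2 + 4xy + 2x + y^3 + 3y^2 + 2y.
Substituting x=3, y=2:
= 27 + 27 + 24 + 6 + 8 + 12 + 4
= 108.

108


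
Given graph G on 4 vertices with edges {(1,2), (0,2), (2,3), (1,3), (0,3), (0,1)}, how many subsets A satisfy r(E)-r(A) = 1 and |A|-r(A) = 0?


R(x,y) = sum over A in 2^E of x^(r(E)-r(A)) * y^(|A|-r(A)).
G has 4 vertices, 6 edges. r(E) = 3.
Enumerate all 2^6 = 64 subsets.
Count subsets with r(E)-r(A)=1 and |A|-r(A)=0: 15.

15


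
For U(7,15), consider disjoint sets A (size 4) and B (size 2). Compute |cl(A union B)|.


|A union B| = 4 + 2 = 6 (disjoint).
In U(7,15), cl(S) = S if |S| < 7, else cl(S) = E.
Since 6 < 7, cl(A union B) = A union B.
|cl(A union B)| = 6.

6


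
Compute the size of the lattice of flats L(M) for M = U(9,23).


Flats of U(9,23): every subset of size < 9 is a flat, plus E itself.
Count = (23 choose 0) + (23 choose 1) + (23 choose 2) + (23 choose 3) + (23 choose 4) + (23 choose 5) + (23 choose 6) + (23 choose 7) + (23 choose 8) + 1
     = 1 + 23 + 253 + 1771 + 8855 + 33649 + 100947 + 245157 + 490314 + 1
     = 880971.

880971


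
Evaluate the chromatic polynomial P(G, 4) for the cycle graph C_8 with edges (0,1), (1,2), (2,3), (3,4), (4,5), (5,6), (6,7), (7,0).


P(C_8, k) = (k-1)^8 + (-1)^8*(k-1).
P(4) = (3)^8 + 3
= 6561 + 3 = 6564.

6564


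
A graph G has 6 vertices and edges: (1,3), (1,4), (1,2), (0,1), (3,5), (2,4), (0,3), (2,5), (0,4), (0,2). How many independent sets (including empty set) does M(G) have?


An independent set in a graphic matroid is an acyclic edge subset.
G has 6 vertices and 10 edges.
Enumerate all 2^10 = 1024 subsets, checking for acyclicity.
Total independent sets = 454.

454


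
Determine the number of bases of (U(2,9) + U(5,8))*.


(M1+M2)* = M1* + M2*.
M1* = U(7,9), bases: C(9,7) = 36.
M2* = U(3,8), bases: C(8,3) = 56.
|B(M*)| = 36 * 56 = 2016.

2016


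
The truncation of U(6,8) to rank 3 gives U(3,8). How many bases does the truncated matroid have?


Truncating U(6,8) to rank 3 gives U(3,8).
Bases of U(3,8) are all 3-element subsets of 8 elements.
Number of bases = C(8,3) = 8! / (3! * 5!) = 56.

56


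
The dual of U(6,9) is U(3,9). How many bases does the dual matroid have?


The dual of U(r,n) is U(n-r, n) = U(3,9).
Bases of U(3,9) are all (3)-element subsets.
|B(M*)| = C(9,3) = 9! / (3! * 6!) = 84.

84


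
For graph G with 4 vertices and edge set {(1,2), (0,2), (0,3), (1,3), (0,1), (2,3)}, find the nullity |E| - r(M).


Cycle rank (nullity) = |E| - r(M) = |E| - (|V| - c).
|E| = 6, |V| = 4, c = 1.
Nullity = 6 - (4 - 1) = 6 - 3 = 3.

3


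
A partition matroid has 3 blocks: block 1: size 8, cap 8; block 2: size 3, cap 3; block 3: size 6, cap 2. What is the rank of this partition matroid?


Rank of a partition matroid = sum of min(|Si|, ci) for each block.
= min(8,8) + min(3,3) + min(6,2)
= 8 + 3 + 2
= 13.

13


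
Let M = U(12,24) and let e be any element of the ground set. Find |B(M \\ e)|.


Deleting e from U(12,24) gives U(12,23) since n > r.
Bases of U(12,23) = (23 choose 12) = 1352078.

1352078


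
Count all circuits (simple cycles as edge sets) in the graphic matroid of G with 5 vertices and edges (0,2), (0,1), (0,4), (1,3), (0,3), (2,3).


A circuit in a graphic matroid = edge set of a simple cycle.
G has 5 vertices and 6 edges.
Enumerating all minimal edge subsets forming cycles...
Total circuits found: 3.

3


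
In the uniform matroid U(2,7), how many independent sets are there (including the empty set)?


Independent sets of U(2,7) are all subsets of size <= 2.
Count = (7 choose 0) + (7 choose 1) + (7 choose 2)
     = 1 + 7 + 21
     = 29.

29


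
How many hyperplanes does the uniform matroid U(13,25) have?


Hyperplanes of U(13,25) are flats of rank 12.
In a uniform matroid, these are exactly the (12)-element subsets.
Count = C(25,12) = 5200300.

5200300


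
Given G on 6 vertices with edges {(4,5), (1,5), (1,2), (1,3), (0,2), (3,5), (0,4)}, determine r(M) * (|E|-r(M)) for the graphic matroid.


r(M) = |V| - c = 6 - 1 = 5.
nullity = |E| - r(M) = 7 - 5 = 2.
Product = 5 * 2 = 10.

10


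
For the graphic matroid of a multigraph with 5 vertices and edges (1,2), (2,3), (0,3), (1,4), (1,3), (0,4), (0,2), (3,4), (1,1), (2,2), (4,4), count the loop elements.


In a graphic matroid, a loop is a self-loop edge (u,u) with rank 0.
Examining all 11 edges for self-loops...
Self-loops found: (1,1), (2,2), (4,4)
Number of loops = 3.

3


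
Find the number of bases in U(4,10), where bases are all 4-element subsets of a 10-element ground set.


Bases of U(4,10) are all 4-element subsets of the 10-element ground set.
Number of bases = C(10,4).
(10 choose 4) = 210.

210


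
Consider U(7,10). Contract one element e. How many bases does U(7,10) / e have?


Contracting e from U(7,10) gives U(6,9).
Bases of U(6,9) = (9 choose 6) = 84.

84


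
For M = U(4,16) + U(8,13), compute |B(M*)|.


(M1+M2)* = M1* + M2*.
M1* = U(12,16), bases: C(16,12) = 1820.
M2* = U(5,13), bases: C(13,5) = 1287.
|B(M*)| = 1820 * 1287 = 2342340.

2342340


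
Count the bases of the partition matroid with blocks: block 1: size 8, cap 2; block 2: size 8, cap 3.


A basis picks exactly ci elements from block i.
Number of bases = product of C(|Si|, ci).
= C(8,2) * C(8,3)
= 28 * 56
= 1568.

1568


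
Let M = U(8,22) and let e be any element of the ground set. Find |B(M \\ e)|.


Deleting e from U(8,22) gives U(8,21) since n > r.
Bases of U(8,21) = C(21,8) = 203490.

203490


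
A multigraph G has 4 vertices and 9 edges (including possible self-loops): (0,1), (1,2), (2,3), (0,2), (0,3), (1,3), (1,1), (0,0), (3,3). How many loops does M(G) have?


In a graphic matroid, a loop is a self-loop edge (u,u) with rank 0.
Examining all 9 edges for self-loops...
Self-loops found: (1,1), (0,0), (3,3)
Number of loops = 3.

3


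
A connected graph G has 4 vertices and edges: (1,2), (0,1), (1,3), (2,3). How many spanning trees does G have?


By Kirchhoff's matrix tree theorem, the number of spanning trees equals
the determinant of any cofactor of the Laplacian matrix L.
G has 4 vertices and 4 edges.
Computing the (3 x 3) cofactor determinant gives 3.

3


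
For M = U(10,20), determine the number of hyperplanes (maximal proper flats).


Hyperplanes of U(10,20) are flats of rank 9.
In a uniform matroid, these are exactly the (9)-element subsets.
Count = (20 choose 9) = 167960.

167960


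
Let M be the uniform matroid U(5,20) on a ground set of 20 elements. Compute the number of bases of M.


Bases of U(5,20) are all 5-element subsets of the 20-element ground set.
Number of bases = C(20,5).
C(20,5) = 15504.

15504


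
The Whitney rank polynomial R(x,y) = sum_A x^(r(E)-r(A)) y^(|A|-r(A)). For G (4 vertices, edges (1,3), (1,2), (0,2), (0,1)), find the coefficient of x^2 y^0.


R(x,y) = sum over A in 2^E of x^(r(E)-r(A)) * y^(|A|-r(A)).
G has 4 vertices, 4 edges. r(E) = 3.
Enumerate all 2^4 = 16 subsets.
Count subsets with r(E)-r(A)=2 and |A|-r(A)=0: 4.

4


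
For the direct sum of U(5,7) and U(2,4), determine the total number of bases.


Bases of a direct sum M1 + M2: |B| = |B(M1)| * |B(M2)|.
|B(U(5,7))| = C(7,5) = 21.
|B(U(2,4))| = C(4,2) = 6.
Total bases = 21 * 6 = 126.

126


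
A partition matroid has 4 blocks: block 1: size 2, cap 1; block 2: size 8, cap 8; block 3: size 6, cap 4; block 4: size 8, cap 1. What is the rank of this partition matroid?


Rank of a partition matroid = sum of min(|Si|, ci) for each block.
= min(2,1) + min(8,8) + min(6,4) + min(8,1)
= 1 + 8 + 4 + 1
= 14.

14


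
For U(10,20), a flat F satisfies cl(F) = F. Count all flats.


Flats of U(10,20): every subset of size < 10 is a flat, plus E itself.
Count = C(20,0) + C(20,1) + C(20,2) + C(20,3) + C(20,4) + C(20,5) + C(20,6) + C(20,7) + C(20,8) + C(20,9) + 1
     = 1 + 20 + 190 + 1140 + 4845 + 15504 + 38760 + 77520 + 125970 + 167960 + 1
     = 431911.

431911


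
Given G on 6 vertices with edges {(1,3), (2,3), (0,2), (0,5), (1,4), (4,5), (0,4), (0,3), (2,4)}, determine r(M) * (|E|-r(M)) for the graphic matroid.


r(M) = |V| - c = 6 - 1 = 5.
nullity = |E| - r(M) = 9 - 5 = 4.
Product = 5 * 4 = 20.

20


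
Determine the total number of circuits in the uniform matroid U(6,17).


In U(6,17), circuits are the (7)-element subsets.
Any set of 7 elements is dependent, and removing any one element gives
an independent set of size 6, so it is a minimal dependent set.
Number of circuits = C(17,7) = 19448.

19448


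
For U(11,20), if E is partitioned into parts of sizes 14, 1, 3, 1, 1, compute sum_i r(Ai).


r(Ai) = min(|Ai|, 11) for each part.
Sum = min(14,11) + min(1,11) + min(3,11) + min(1,11) + min(1,11)
    = 11 + 1 + 3 + 1 + 1
    = 17.

17
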